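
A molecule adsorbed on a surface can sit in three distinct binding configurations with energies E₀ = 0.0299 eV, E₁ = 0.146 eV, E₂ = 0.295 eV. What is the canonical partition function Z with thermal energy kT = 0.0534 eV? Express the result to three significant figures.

Eᵢ/kT = 0.55993, 2.7341, 5.5243.
Z = Σ e^(−Eᵢ/kT) = e^(−0.55993) + e^(−2.7341) + e^(−5.5243) = 0.57125 + 0.064952 + 0.0039887 = 0.64019.

Z = 0.640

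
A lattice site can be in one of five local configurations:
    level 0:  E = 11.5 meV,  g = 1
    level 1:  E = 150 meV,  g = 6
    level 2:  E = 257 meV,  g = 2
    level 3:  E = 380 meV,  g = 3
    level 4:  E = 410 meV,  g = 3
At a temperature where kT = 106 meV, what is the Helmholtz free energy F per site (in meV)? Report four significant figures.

-104.4 meV

Eᵢ/kT = 0.108491, 1.41509, 2.42453, 3.58491, 3.86792.
Z = Σ gᵢe^(−Eᵢ/kT) = 1·e^(−0.108491) + 6·e^(−1.41509) + 2·e^(−2.42453) + 3·e^(−3.58491) + 3·e^(−3.86792) = 0.897187 + 1.45742 + 0.177039 + 0.0832175 + 0.0627054 = 2.67757.
F = −kT ln Z = −106 × ln(2.67757) = −106 × 0.984910 = -104.4 meV.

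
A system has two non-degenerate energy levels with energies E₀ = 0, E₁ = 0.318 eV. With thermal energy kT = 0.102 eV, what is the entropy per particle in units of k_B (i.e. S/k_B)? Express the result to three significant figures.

0.175

Eᵢ/kT = 0, 3.1176.
Z = Σ e^(−Eᵢ/kT) = e^(−0) + e^(−3.1176) = 1.0000 + 0.044263 = 1.0443.
⟨E⟩ = Σ EᵢPᵢ = 0.013479 eV.
S/k_B = ln Z + ⟨E⟩/kT = ln(1.0443) + 0.013479/0.102 = 0.043347 + 0.13215 = 0.175.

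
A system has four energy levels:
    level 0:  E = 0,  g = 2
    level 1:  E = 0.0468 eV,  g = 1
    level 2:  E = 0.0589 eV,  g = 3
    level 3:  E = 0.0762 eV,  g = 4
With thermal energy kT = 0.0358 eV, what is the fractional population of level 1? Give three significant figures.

0.0814

Eᵢ/kT = 0, 1.3073, 1.6453, 2.1285.
Z = Σ gᵢe^(−Eᵢ/kT) = 2·e^(−0) + 1·e^(−1.3073) + 3·e^(−1.6453) + 4·e^(−2.1285) = 2.0000 + 0.27055 + 0.57886 + 0.47606 = 3.3255.
P₁ = g₁ e^(−E₁/kT) / Z = 0.27055/3.3255 = 0.0814.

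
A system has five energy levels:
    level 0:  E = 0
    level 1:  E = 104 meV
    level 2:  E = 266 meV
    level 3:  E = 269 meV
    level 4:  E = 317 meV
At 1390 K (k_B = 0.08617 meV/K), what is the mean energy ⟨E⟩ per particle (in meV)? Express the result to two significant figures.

k_BT = 0.08617 × 1390 K = 119.8 meV.
Eᵢ/kT = 0, 0.8681, 2.220, 2.245, 2.646.
Z = Σ e^(−Eᵢ/kT) = e^(−0) + e^(−0.8681) + e^(−2.220) + e^(−2.245) + e^(−2.646) = 1.000 + 0.4197 + 0.1086 + 0.1059 + 0.07093 = 1.705.
⟨E⟩ = Σ Eᵢ e^(−Eᵢ/kT) / Z = (0·1.000 + 104·0.4197 + 266·0.1086 + 269·0.1059 + 317·0.07093) / 1.705 = 72 meV.

72 meV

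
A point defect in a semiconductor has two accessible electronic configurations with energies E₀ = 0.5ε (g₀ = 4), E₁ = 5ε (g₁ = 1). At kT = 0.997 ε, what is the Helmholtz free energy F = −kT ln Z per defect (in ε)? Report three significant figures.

-0.885 ε

Eᵢ/kT = 0.50150, 5.0150.
Z = Σ gᵢe^(−Eᵢ/kT) = 4·e^(−0.50150) + 1·e^(−5.0150) = 2.4225 + 0.0066376 = 2.4291.
F = −kT ln Z = −0.997 × ln(2.4291) = −0.997 × 0.88752 = -0.885 ε.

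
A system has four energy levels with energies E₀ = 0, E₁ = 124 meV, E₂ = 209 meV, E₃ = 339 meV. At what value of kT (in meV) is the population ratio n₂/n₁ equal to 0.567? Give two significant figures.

150 meV

n₂/n₁ = exp[−(E₂−E₁)/kT] = 0.567.
⇒ (E₂−E₁)/kT = ln(1/0.567) = ln(1.764) = 0.5676.
kT = 85 meV / 0.5676 = 150 meV.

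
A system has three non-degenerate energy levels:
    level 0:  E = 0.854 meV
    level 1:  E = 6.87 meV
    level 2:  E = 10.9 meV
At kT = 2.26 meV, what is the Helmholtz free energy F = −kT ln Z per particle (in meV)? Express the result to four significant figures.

0.6768 meV

Eᵢ/kT = 0.377876, 3.03982, 4.82301.
Z = Σ e^(−Eᵢ/kT) = e^(−0.377876) + e^(−3.03982) + e^(−4.82301) = 0.685315 + 0.0478435 + 0.00804254 = 0.741201.
F = −kT ln Z = −2.26 × ln(0.741201) = −2.26 × -0.299483 = 0.6768 meV.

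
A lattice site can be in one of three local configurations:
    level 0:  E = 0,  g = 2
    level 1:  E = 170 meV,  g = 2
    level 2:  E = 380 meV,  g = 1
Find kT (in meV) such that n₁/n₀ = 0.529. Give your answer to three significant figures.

267 meV

n₁/n₀ = (g₁/g₀) exp[−(E₁−E₀)/kT] = 0.529.
⇒ (E₁−E₀)/kT = ln((2/2)/0.529) = ln(1.8904) = 0.63679.
kT = 170 meV / 0.63679 = 267 meV.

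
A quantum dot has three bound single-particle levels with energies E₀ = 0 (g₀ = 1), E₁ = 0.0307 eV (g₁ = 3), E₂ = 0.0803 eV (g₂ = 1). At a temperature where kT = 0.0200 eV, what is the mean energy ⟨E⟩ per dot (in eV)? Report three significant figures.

0.0128 eV

Eᵢ/kT = 0, 1.5350, 4.0150.
Z = Σ gᵢe^(−Eᵢ/kT) = 1·e^(−0) + 3·e^(−1.5350) + 1·e^(−4.0150) = 1.0000 + 0.64637 + 0.018043 = 1.6644.
⟨E⟩ = Σ Eᵢ gᵢe^(−Eᵢ/kT) / Z = (0·1.0000 + 0.0307·0.64637 + 0.0803·0.018043) / 1.6644 = 0.0128 eV.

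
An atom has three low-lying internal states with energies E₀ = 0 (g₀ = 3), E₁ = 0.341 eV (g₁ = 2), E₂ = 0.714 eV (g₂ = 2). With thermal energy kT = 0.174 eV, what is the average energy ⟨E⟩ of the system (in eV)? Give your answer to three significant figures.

Eᵢ/kT = 0, 1.9598, 4.1034.
Z = Σ gᵢe^(−Eᵢ/kT) = 3·e^(−0) + 2·e^(−1.9598) + 2·e^(−4.1034) = 3.0000 + 0.28177 + 0.033033 = 3.3148.
⟨E⟩ = Σ Eᵢ gᵢe^(−Eᵢ/kT) / Z = (0·3.0000 + 0.341·0.28177 + 0.714·0.033033) / 3.3148 = 0.0361 eV.

0.0361 eV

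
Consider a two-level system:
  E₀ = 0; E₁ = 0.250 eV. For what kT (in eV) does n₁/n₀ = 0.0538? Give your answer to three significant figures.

0.0855 eV

n₁/n₀ = exp[−(E₁−E₀)/kT] = 0.0538.
⇒ (E₁−E₀)/kT = ln(1/0.0538) = ln(18.587) = 2.9225.
kT = 0.250 eV / 2.9225 = 0.0855 eV.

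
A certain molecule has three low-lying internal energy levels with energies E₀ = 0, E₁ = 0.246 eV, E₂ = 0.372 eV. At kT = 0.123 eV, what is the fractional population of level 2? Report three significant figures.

Eᵢ/kT = 0, 2.0000, 3.0244.
Z = Σ e^(−Eᵢ/kT) = e^(−0) + e^(−2.0000) + e^(−3.0244) = 1.0000 + 0.13534 + 0.048587 = 1.1839.
P₂ = e^(−E₂/kT) / Z = 0.048587/1.1839 = 0.0410.

0.0410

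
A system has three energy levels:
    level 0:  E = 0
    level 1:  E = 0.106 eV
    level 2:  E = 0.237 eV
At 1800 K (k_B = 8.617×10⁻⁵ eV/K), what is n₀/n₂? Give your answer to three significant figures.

k_BT = 8.617×10⁻⁵ × 1800 K = 0.15511 eV.
n₀/n₂ = exp[−(E₀−E₂)/kT] = exp(−(-0.237 eV)/(0.15511 eV)) = exp(1.5279) = 4.61.

4.61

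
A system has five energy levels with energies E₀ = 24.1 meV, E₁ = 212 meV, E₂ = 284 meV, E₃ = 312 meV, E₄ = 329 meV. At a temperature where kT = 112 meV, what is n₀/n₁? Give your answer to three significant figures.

5.35

n₀/n₁ = exp[−(E₀−E₁)/kT] = exp(−(-187.9 meV)/(112 meV)) = exp(1.6777) = 5.35.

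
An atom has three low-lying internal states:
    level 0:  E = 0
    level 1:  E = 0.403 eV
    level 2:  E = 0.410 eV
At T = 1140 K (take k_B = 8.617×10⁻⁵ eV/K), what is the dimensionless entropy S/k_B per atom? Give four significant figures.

0.1594

k_BT = 8.617×10⁻⁵ × 1140 K = 0.0982338 eV.
Eᵢ/kT = 0, 4.10246, 4.17372.
Z = Σ e^(−Eᵢ/kT) = e^(−0) + e^(−4.10246) + e^(−4.17372) = 1.00000 + 0.0165320 + 0.0153949 = 1.03193.
⟨E⟩ = Σ EᵢPᵢ = 0.0125729 eV.
S/k_B = ln Z + ⟨E⟩/kT = ln(1.03193) + 0.0125729/0.0982338 = 0.0314308 + 0.127990 = 0.1594.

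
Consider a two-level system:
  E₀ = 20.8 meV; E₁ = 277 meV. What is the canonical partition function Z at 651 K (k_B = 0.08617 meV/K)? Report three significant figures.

k_BT = 0.08617 × 651 K = 56.097 meV.
Eᵢ/kT = 0.37079, 4.9379.
Z = Σ e^(−Eᵢ/kT) = e^(−0.37079) + e^(−4.9379) = 0.69019 + 0.0071696 = 0.69736.

Z = 0.697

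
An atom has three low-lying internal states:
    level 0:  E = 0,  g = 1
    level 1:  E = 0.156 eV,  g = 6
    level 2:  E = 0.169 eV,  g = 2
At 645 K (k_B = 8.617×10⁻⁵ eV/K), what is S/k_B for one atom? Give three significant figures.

k_BT = 8.617×10⁻⁵ × 645 K = 0.055580 eV.
Eᵢ/kT = 0, 2.8068, 3.0407.
Z = Σ gᵢe^(−Eᵢ/kT) = 1·e^(−0) + 6·e^(−2.8068) + 2·e^(−3.0407) = 1.0000 + 0.36239 + 0.095603 = 1.4580.
⟨E⟩ = Σ EᵢPᵢ = 0.049856 eV.
S/k_B = ln Z + ⟨E⟩/kT = ln(1.4580) + 0.049856/0.055580 = 0.37707 + 0.89701 = 1.27.

1.27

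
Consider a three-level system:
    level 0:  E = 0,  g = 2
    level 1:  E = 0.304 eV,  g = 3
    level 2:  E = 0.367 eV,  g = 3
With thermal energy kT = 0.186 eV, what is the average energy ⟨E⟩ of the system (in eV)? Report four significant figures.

0.1102 eV

Eᵢ/kT = 0, 1.63441, 1.97312.
Z = Σ gᵢe^(−Eᵢ/kT) = 2·e^(−0) + 3·e^(−1.63441) + 3·e^(−1.97312) = 2.00000 + 0.585202 + 0.417067 = 3.00227.
⟨E⟩ = Σ Eᵢ gᵢe^(−Eᵢ/kT) / Z = (0·2.00000 + 0.304·0.585202 + 0.367·0.417067) / 3.00227 = 0.1102 eV.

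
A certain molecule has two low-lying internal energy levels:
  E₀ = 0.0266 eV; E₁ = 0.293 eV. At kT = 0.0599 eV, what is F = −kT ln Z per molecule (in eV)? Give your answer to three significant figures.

0.0259 eV

Eᵢ/kT = 0.44407, 4.8915.
Z = Σ e^(−Eᵢ/kT) = e^(−0.44407) + e^(−4.8915) = 0.64142 + 0.0075101 = 0.64893.
F = −kT ln Z = −0.0599 × ln(0.64893) = −0.0599 × -0.43243 = 0.0259 eV.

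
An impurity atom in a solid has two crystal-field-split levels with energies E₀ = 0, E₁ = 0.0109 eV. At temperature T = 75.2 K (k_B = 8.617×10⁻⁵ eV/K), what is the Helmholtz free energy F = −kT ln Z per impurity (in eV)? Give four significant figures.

-0.001105 eV

k_BT = 8.617×10⁻⁵ × 75.2 K = 0.00647998 eV.
Eᵢ/kT = 0, 1.68210.
Z = Σ e^(−Eᵢ/kT) = e^(−0) + e^(−1.68210) = 1.00000 + 0.185983 = 1.18598.
F = −kT ln Z = −0.00647998 × ln(1.18598) = −0.00647998 × 0.170569 = -0.001105 eV.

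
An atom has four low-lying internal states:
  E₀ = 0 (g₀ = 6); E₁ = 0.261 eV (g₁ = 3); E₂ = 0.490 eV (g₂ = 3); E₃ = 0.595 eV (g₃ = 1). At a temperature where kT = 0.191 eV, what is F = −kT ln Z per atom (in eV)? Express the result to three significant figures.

Eᵢ/kT = 0, 1.3665, 2.5654, 3.1152.
Z = Σ gᵢe^(−Eᵢ/kT) = 6·e^(−0) + 3·e^(−1.3665) + 3·e^(−2.5654) + 1·e^(−3.1152) = 6.0000 + 0.76499 + 0.23067 + 0.044370 = 7.0400.
F = −kT ln Z = −0.191 × ln(7.0400) = −0.191 × 1.9516 = -0.373 eV.

-0.373 eV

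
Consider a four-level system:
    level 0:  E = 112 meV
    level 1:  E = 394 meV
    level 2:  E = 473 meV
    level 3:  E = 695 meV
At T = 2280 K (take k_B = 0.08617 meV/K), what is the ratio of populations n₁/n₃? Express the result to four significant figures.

k_BT = 0.08617 × 2280 K = 196.468 meV.
n₁/n₃ = exp[−(E₁−E₃)/kT] = exp(−(-301 meV)/(196.468 meV)) = exp(1.53206) = 4.628.

4.628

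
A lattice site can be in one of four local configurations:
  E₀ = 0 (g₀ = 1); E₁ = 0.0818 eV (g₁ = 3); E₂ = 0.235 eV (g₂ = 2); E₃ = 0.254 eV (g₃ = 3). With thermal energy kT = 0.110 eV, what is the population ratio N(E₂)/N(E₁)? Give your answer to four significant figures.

0.1656

n₂/n₁ = (g₂/g₁) exp[−(E₂−E₁)/kT] = (2/3) × exp(−(0.1532 eV)/(0.110 eV)) = (2/3) × exp(-1.39273) = 0.1656.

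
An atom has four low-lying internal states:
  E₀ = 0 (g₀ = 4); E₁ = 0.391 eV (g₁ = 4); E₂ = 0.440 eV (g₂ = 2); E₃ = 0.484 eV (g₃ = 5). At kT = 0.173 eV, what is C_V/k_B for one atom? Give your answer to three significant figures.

0.932

Eᵢ/kT = 0, 2.2601, 2.5434, 2.7977.
Z = Σ gᵢe^(−Eᵢ/kT) = 4·e^(−0) + 4·e^(−2.2601) + 2·e^(−2.5434) + 5·e^(−2.7977) = 4.0000 + 0.41736 + 0.15720 + 0.30475 = 4.8793.
⟨E⟩ = 0.077850 eV, ⟨E²⟩ = 0.033945 eV².
C_V/k_B = (⟨E²⟩ − ⟨E⟩²)/(kT)² = (0.033945 − 0.0060606)/0.029929 = 0.932.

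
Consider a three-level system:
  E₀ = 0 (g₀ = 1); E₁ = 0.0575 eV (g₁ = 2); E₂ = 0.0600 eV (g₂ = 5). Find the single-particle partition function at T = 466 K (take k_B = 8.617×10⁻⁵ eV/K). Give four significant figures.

Z = 2.600

k_BT = 8.617×10⁻⁵ × 466 K = 0.0401552 eV.
Eᵢ/kT = 0, 1.43194, 1.49420.
Z = Σ gᵢe^(−Eᵢ/kT) = 1·e^(−0) + 2·e^(−1.43194) + 5·e^(−1.49420) = 1.00000 + 0.477690 + 1.12214 = 2.59983.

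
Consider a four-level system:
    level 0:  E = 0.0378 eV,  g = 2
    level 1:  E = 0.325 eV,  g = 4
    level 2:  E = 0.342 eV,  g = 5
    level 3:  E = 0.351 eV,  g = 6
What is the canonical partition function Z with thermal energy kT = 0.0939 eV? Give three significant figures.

Z = 1.74

Eᵢ/kT = 0.40256, 3.4611, 3.6422, 3.7380.
Z = Σ gᵢe^(−Eᵢ/kT) = 2·e^(−0.40256) + 4·e^(−3.4611) + 5·e^(−3.6422) + 6·e^(−3.7380) = 1.3372 + 0.12558 + 0.13097 + 0.14281 = 1.7366.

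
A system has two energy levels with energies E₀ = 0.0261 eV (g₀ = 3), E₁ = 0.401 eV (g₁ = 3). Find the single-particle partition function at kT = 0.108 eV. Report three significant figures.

Z = 2.43

Eᵢ/kT = 0.24167, 3.7130.
Z = Σ gᵢe^(−Eᵢ/kT) = 3·e^(−0.24167) + 3·e^(−3.7130) = 2.3559 + 0.073213 = 2.4291.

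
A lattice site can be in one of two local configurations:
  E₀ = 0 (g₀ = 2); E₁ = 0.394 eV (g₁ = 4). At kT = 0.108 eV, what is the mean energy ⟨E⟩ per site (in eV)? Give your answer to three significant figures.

0.0195 eV

Eᵢ/kT = 0, 3.6481.
Z = Σ gᵢe^(−Eᵢ/kT) = 2·e^(−0) + 4·e^(−3.6481) = 2.0000 + 0.10416 = 2.1042.
⟨E⟩ = Σ Eᵢ gᵢe^(−Eᵢ/kT) / Z = (0·2.0000 + 0.394·0.10416) / 2.1042 = 0.0195 eV.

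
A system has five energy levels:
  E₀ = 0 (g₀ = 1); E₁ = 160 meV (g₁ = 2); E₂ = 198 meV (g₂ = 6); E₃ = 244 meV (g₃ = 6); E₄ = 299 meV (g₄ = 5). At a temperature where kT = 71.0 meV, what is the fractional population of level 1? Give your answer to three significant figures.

Eᵢ/kT = 0, 2.2535, 2.7887, 3.4366, 4.2113.
Z = Σ gᵢe^(−Eᵢ/kT) = 1·e^(−0) + 2·e^(−2.2535) + 6·e^(−2.7887) + 6·e^(−3.4366) + 5·e^(−4.2113) = 1.0000 + 0.21006 + 0.36901 + 0.19304 + 0.074135 = 1.8462.
P₁ = g₁ e^(−E₁/kT) / Z = 0.21006/1.8462 = 0.114.

0.114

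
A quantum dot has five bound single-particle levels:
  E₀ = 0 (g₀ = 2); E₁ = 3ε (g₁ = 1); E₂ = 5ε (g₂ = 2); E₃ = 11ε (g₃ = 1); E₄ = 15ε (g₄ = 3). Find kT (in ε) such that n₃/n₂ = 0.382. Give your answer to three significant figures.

n₃/n₂ = (g₃/g₂) exp[−(E₃−E₂)/kT] = 0.382.
⇒ (E₃−E₂)/kT = ln((1/2)/0.382) = ln(1.3089) = 0.26919.
kT = 6ε / 0.26919 = 22.3 ε.

22.3 ε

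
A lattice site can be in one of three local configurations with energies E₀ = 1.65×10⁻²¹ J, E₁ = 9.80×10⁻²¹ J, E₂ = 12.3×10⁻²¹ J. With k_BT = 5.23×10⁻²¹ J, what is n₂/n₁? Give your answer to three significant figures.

n₂/n₁ = exp[−(E₂−E₁)/kT] = exp(−(2.50 ×10⁻²¹ J)/(5.23 ×10⁻²¹ J)) = exp(-0.47801) = 0.620.

0.620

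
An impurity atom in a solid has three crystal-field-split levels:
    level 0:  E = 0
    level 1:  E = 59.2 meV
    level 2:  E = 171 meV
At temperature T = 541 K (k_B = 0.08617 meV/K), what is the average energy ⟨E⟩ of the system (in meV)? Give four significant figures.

k_BT = 0.08617 × 541 K = 46.6180 meV.
Eᵢ/kT = 0, 1.26990, 3.66811.
Z = Σ e^(−Eᵢ/kT) = e^(−0) + e^(−1.26990) + e^(−3.66811) = 1.00000 + 0.280860 + 0.0255247 = 1.30638.
⟨E⟩ = Σ Eᵢ e^(−Eᵢ/kT) / Z = (0·1.00000 + 59.2·0.280860 + 171·0.0255247) / 1.30638 = 16.07 meV.

16.07 meV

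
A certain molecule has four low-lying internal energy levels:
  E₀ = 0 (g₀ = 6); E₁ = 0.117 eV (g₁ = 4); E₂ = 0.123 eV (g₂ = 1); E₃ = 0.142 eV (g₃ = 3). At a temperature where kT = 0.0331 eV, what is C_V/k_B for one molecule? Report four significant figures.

0.4005

Eᵢ/kT = 0, 3.53474, 3.71601, 4.29003.
Z = Σ gᵢe^(−Eᵢ/kT) = 6·e^(−0) + 4·e^(−3.53474) + 1·e^(−3.71601) + 3·e^(−4.29003) = 6.00000 + 0.116665 + 0.0243309 + 0.0411135 = 6.18211.
⟨E⟩ = 0.00363640 eV, ⟨E²⟩ = 0.000451972 eV².
C_V/k_B = (⟨E²⟩ − ⟨E⟩²)/(kT)² = (0.000451972 − 0.0000132234)/0.00109561 = 0.4005.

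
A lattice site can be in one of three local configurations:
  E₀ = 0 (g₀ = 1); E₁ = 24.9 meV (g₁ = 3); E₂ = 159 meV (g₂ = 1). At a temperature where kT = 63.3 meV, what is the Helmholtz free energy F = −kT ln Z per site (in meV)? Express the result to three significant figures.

Eᵢ/kT = 0, 0.39336, 2.5118.
Z = Σ gᵢe^(−Eᵢ/kT) = 1·e^(−0) + 3·e^(−0.39336) + 1·e^(−2.5118) = 1.0000 + 2.0244 + 0.081122 = 3.1055.
F = −kT ln Z = −63.3 × ln(3.1055) = −63.3 × 1.1332 = -71.7 meV.

-71.7 meV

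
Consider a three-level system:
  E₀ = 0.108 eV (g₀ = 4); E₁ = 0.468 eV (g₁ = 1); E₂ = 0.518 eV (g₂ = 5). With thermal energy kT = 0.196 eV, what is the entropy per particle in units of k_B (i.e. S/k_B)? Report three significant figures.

Eᵢ/kT = 0.55102, 2.3878, 2.6429.
Z = Σ gᵢe^(−Eᵢ/kT) = 4·e^(−0.55102) + 1·e^(−2.3878) + 5·e^(−2.6429) = 2.3054 + 0.091831 + 0.35577 = 2.7530.
⟨E⟩ = Σ EᵢPᵢ = 0.17299 eV.
S/k_B = ln Z + ⟨E⟩/kT = ln(2.7530) + 0.17299/0.196 = 1.0127 + 0.88260 = 1.90.

1.90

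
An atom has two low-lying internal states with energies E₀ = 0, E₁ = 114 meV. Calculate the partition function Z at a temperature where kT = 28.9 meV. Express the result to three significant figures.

Eᵢ/kT = 0, 3.9446.
Z = Σ e^(−Eᵢ/kT) = e^(−0) + e^(−3.9446) = 1.0000 + 0.019359 = 1.0194.

Z = 1.02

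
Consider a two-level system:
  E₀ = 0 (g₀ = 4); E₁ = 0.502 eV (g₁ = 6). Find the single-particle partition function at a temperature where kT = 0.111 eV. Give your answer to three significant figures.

Eᵢ/kT = 0, 4.5225.
Z = Σ gᵢe^(−Eᵢ/kT) = 4·e^(−0) + 6·e^(−4.5225) = 4.0000 + 0.065171 = 4.0652.

Z = 4.07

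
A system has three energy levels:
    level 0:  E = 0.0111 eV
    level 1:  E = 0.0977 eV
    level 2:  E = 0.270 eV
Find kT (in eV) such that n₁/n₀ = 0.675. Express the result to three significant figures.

0.220 eV

n₁/n₀ = exp[−(E₁−E₀)/kT] = 0.675.
⇒ (E₁−E₀)/kT = ln(1/0.675) = ln(1.4815) = 0.39306.
kT = 0.0866 eV / 0.39306 = 0.220 eV.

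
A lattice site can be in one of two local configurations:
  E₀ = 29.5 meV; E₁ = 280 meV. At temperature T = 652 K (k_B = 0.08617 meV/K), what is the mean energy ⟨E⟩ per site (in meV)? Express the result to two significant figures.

32 meV

k_BT = 0.08617 × 652 K = 56.18 meV.
Eᵢ/kT = 0.5251, 4.984.
Z = Σ e^(−Eᵢ/kT) = e^(−0.5251) + e^(−4.984) = 0.5915 + 0.006847 = 0.5983.
⟨E⟩ = Σ Eᵢ e^(−Eᵢ/kT) / Z = (29.5·0.5915 + 280·0.006847) / 0.5983 = 32 meV.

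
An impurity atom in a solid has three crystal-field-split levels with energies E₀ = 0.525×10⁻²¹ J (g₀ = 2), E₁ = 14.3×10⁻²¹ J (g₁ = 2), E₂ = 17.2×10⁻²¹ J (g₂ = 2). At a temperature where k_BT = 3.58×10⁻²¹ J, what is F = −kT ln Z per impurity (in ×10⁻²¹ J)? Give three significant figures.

Eᵢ/kT = 0.14665, 3.9944, 4.8045.
Z = Σ gᵢe^(−Eᵢ/kT) = 2·e^(−0.14665) + 2·e^(−3.9944) + 2·e^(−4.8045) = 1.7272 + 0.036837 + 0.016386 = 1.7804.
F = −kT ln Z = −3.58 × ln(1.7804) = −3.58 × 0.57684 = -2.07 ×10⁻²¹ J.

-2.07 ×10⁻²¹ J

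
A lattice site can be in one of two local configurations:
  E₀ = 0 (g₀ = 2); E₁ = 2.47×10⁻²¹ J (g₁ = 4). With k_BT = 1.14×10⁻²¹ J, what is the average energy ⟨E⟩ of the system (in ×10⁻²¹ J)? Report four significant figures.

0.4604 ×10⁻²¹ J

Eᵢ/kT = 0, 2.16667.
Z = Σ gᵢe^(−Eᵢ/kT) = 2·e^(−0) + 4·e^(−2.16667) = 2.00000 + 0.458234 = 2.45823.
⟨E⟩ = Σ Eᵢ gᵢe^(−Eᵢ/kT) / Z = (0·2.00000 + 2.47·0.458234) / 2.45823 = 0.4604 ×10⁻²¹ J.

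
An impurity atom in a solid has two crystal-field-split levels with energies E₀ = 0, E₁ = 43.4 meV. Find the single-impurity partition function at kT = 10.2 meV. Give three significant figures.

Z = 1.01

Eᵢ/kT = 0, 4.2549.
Z = Σ e^(−Eᵢ/kT) = e^(−0) + e^(−4.2549) = 1.0000 + 0.014195 = 1.0142.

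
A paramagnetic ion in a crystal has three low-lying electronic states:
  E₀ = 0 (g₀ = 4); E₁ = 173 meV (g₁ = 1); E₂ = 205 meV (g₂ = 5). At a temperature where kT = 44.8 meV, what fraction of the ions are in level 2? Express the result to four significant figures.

Eᵢ/kT = 0, 3.86161, 4.57589.
Z = Σ gᵢe^(−Eᵢ/kT) = 4·e^(−0) + 1·e^(−3.86161) + 5·e^(−4.57589) = 4.00000 + 0.0210341 + 0.0514857 = 4.07252.
P₂ = g₂ e^(−E₂/kT) / Z = 0.0514857/4.07252 = 0.01264.

0.01264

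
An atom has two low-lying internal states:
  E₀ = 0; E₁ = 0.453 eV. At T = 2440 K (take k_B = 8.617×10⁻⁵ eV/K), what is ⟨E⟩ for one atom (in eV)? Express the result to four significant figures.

0.04707 eV

k_BT = 8.617×10⁻⁵ × 2440 K = 0.210255 eV.
Eᵢ/kT = 0, 2.15453.
Z = Σ e^(−Eᵢ/kT) = e^(−0) + e^(−2.15453) = 1.00000 + 0.115958 = 1.11596.
⟨E⟩ = Σ Eᵢ e^(−Eᵢ/kT) / Z = (0·1.00000 + 0.453·0.115958) / 1.11596 = 0.04707 eV.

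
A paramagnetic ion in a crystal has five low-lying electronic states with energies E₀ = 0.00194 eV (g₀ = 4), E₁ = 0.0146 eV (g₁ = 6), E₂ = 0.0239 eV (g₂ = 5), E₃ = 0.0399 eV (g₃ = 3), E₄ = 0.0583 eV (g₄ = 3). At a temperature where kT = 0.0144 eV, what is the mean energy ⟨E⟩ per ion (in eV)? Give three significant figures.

Eᵢ/kT = 0.13472, 1.0139, 1.6597, 2.7708, 4.0486.
Z = Σ gᵢe^(−Eᵢ/kT) = 4·e^(−0.13472) + 6·e^(−1.0139) + 5·e^(−1.6597) + 3·e^(−2.7708) + 3·e^(−4.0486) = 3.4958 + 2.1768 + 0.95098 + 0.18784 + 0.052340 = 6.8638.
⟨E⟩ = Σ Eᵢ gᵢe^(−Eᵢ/kT) / Z = (0.00194·3.4958 + 0.0146·2.1768 + 0.0239·0.95098 + 0.0399·0.18784 + 0.0583·0.052340) / 6.8638 = 0.0105 eV.

0.0105 eV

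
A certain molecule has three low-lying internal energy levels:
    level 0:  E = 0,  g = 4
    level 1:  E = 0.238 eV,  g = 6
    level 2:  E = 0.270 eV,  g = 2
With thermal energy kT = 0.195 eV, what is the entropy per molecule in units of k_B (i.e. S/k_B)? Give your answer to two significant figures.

Eᵢ/kT = 0, 1.221, 1.385.
Z = Σ gᵢe^(−Eᵢ/kT) = 4·e^(−0) + 6·e^(−1.221) + 2·e^(−1.385) = 4.000 + 1.770 + 0.5006 = 6.271.
⟨E⟩ = Σ EᵢPᵢ = 0.08873 eV.
S/k_B = ln Z + ⟨E⟩/kT = ln(6.271) + 0.08873/0.195 = 1.836 + 0.4550 = 2.3.

2.3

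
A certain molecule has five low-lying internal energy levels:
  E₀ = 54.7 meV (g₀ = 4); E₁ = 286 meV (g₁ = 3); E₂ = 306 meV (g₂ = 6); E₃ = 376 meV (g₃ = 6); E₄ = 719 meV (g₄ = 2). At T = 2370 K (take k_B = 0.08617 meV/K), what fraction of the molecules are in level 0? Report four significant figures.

0.4975

k_BT = 0.08617 × 2370 K = 204.223 meV.
Eᵢ/kT = 0.267844, 1.40043, 1.49836, 1.84112, 3.52066.
Z = Σ gᵢe^(−Eᵢ/kT) = 4·e^(−0.267844) + 3·e^(−1.40043) + 6·e^(−1.49836) + 6·e^(−1.84112) + 2·e^(−3.52066) = 3.06011 + 0.739473 + 1.34098 + 0.951838 + 0.0591598 = 6.15156.
P₀ = g₀ e^(−E₀/kT) / Z = 3.06011/6.15156 = 0.4975.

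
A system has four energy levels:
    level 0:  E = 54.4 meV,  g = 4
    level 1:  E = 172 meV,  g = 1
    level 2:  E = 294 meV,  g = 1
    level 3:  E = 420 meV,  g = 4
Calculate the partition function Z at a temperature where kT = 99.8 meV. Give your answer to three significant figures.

Eᵢ/kT = 0.54509, 1.7234, 2.9459, 4.2084.
Z = Σ gᵢe^(−Eᵢ/kT) = 4·e^(−0.54509) + 1·e^(−1.7234) + 1·e^(−2.9459) + 4·e^(−4.2084) = 2.3192 + 0.17846 + 0.052555 + 0.059481 = 2.6097.

Z = 2.61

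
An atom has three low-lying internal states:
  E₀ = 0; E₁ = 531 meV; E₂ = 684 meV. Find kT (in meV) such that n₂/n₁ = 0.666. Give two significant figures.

380 meV

n₂/n₁ = exp[−(E₂−E₁)/kT] = 0.666.
⇒ (E₂−E₁)/kT = ln(1/0.666) = ln(1.502) = 0.4068.
kT = 153 meV / 0.4068 = 380 meV.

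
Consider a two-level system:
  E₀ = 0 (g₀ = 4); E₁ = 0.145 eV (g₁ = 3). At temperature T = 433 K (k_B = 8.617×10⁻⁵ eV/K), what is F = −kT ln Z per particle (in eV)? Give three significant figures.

k_BT = 8.617×10⁻⁵ × 433 K = 0.037312 eV.
Eᵢ/kT = 0, 3.8861.
Z = Σ gᵢe^(−Eᵢ/kT) = 4·e^(−0) + 3·e^(−3.8861) = 4.0000 + 0.061576 = 4.0616.
F = −kT ln Z = −0.037312 × ln(4.0616) = −0.037312 × 1.4016 = -0.0523 eV.

-0.0523 eV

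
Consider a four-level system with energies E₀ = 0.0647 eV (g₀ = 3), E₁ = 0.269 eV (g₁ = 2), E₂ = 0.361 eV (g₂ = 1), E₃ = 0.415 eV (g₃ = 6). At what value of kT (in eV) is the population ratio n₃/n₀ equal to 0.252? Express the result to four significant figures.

n₃/n₀ = (g₃/g₀) exp[−(E₃−E₀)/kT] = 0.252.
⇒ (E₃−E₀)/kT = ln((6/3)/0.252) = ln(7.93651) = 2.07147.
kT = 0.3503 eV / 2.07147 = 0.1691 eV.

0.1691 eV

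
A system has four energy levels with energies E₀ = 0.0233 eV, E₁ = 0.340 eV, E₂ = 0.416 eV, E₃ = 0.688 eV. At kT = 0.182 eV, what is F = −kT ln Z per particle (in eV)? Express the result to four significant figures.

Eᵢ/kT = 0.128022, 1.86813, 2.28571, 3.78022.
Z = Σ e^(−Eᵢ/kT) = e^(−0.128022) + e^(−1.86813) + e^(−2.28571) + e^(−3.78022) = 0.879834 + 0.154412 + 0.101702 + 0.0228177 = 1.15877.
F = −kT ln Z = −0.182 × ln(1.15877) = −0.182 × 0.147359 = -0.02682 eV.

-0.02682 eV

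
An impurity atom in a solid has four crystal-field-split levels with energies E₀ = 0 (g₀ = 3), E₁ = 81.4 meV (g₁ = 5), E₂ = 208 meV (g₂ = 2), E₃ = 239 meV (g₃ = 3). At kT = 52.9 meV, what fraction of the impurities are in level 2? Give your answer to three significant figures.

Eᵢ/kT = 0, 1.5388, 3.9319, 4.5180.
Z = Σ gᵢe^(−Eᵢ/kT) = 3·e^(−0) + 5·e^(−1.5388) + 2·e^(−3.9319) + 3·e^(−4.5180) = 3.0000 + 1.0732 + 0.039213 + 0.032732 = 4.1451.
P₂ = g₂ e^(−E₂/kT) / Z = 0.039213/4.1451 = 0.00946.

0.00946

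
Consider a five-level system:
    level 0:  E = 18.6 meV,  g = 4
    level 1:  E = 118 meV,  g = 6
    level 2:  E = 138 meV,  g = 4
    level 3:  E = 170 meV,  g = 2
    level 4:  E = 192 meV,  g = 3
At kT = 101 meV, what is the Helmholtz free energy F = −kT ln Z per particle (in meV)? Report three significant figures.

Eᵢ/kT = 0.18416, 1.1683, 1.3663, 1.6832, 1.9010.
Z = Σ gᵢe^(−Eᵢ/kT) = 4·e^(−0.18416) + 6·e^(−1.1683) + 4·e^(−1.3663) + 2·e^(−1.6832) + 3·e^(−1.9010) = 3.3272 + 1.8654 + 1.0202 + 0.37156 + 0.44826 = 7.0326.
F = −kT ln Z = −101 × ln(7.0326) = −101 × 1.9506 = -197 meV.

-197 meV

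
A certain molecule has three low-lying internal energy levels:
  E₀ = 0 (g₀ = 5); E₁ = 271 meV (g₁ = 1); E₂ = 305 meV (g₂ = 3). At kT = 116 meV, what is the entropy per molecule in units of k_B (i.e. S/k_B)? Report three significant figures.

1.82

Eᵢ/kT = 0, 2.3362, 2.6293.
Z = Σ gᵢe^(−Eᵢ/kT) = 5·e^(−0) + 1·e^(−2.3362) + 3·e^(−2.6293) = 5.0000 + 0.096694 + 0.21639 = 5.3131.
⟨E⟩ = Σ EᵢPᵢ = 17.354 meV.
S/k_B = ln Z + ⟨E⟩/kT = ln(5.3131) + 17.354/116 = 1.6702 + 0.14960 = 1.82.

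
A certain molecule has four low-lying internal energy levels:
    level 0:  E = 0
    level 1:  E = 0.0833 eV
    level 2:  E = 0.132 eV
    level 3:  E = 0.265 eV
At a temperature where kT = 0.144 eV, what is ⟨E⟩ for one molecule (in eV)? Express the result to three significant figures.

0.0668 eV

Eᵢ/kT = 0, 0.57847, 0.91667, 1.8403.
Z = Σ e^(−Eᵢ/kT) = e^(−0) + e^(−0.57847) + e^(−0.91667) + e^(−1.8403) = 1.0000 + 0.56076 + 0.39985 + 0.15877 = 2.1194.
⟨E⟩ = Σ Eᵢ e^(−Eᵢ/kT) / Z = (0·1.0000 + 0.0833·0.56076 + 0.132·0.39985 + 0.265·0.15877) / 2.1194 = 0.0668 eV.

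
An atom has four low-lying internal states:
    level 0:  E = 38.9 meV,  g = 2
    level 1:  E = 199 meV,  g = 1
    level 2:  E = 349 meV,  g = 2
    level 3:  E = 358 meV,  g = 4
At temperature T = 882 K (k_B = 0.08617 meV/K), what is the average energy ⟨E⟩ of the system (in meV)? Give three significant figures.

k_BT = 0.08617 × 882 K = 76.002 meV.
Eᵢ/kT = 0.51183, 2.6184, 4.5920, 4.7104.
Z = Σ gᵢe^(−Eᵢ/kT) = 2·e^(−0.51183) + 1·e^(−2.6184) + 2·e^(−4.5920) + 4·e^(−4.7104) = 1.1988 + 0.072919 + 0.020265 + 0.036005 = 1.3280.
⟨E⟩ = Σ Eᵢ gᵢe^(−Eᵢ/kT) / Z = (38.9·1.1988 + 199·0.072919 + 349·0.020265 + 358·0.036005) / 1.3280 = 61.1 meV.

61.1 meV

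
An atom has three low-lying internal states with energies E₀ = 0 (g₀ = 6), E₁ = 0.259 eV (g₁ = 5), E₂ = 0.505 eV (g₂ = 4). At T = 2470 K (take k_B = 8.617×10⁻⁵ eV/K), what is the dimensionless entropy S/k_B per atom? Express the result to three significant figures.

k_BT = 8.617×10⁻⁵ × 2470 K = 0.21284 eV.
Eᵢ/kT = 0, 1.2169, 2.3727.
Z = Σ gᵢe^(−Eᵢ/kT) = 6·e^(−0) + 5·e^(−1.2169) + 4·e^(−2.3727) = 6.0000 + 1.4807 + 0.37291 = 7.8536.
⟨E⟩ = Σ EᵢPᵢ = 0.072810 eV.
S/k_B = ln Z + ⟨E⟩/kT = ln(7.8536) + 0.072810/0.21284 = 2.0610 + 0.34209 = 2.40.

2.40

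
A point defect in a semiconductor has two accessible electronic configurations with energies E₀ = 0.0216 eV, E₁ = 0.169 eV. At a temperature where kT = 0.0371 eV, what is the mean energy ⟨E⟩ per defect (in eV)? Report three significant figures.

Eᵢ/kT = 0.58221, 4.5553.
Z = Σ e^(−Eᵢ/kT) = e^(−0.58221) + e^(−4.5553) = 0.55866 + 0.010511 = 0.56917.
⟨E⟩ = Σ Eᵢ e^(−Eᵢ/kT) / Z = (0.0216·0.55866 + 0.169·0.010511) / 0.56917 = 0.0243 eV.

0.0243 eV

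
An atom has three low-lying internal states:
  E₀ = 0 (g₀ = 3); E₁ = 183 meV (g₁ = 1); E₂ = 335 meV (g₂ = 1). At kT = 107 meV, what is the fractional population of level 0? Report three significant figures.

0.930

Eᵢ/kT = 0, 1.7103, 3.1308.
Z = Σ gᵢe^(−Eᵢ/kT) = 3·e^(−0) + 1·e^(−1.7103) + 1·e^(−3.1308) = 3.0000 + 0.18081 + 0.043683 = 3.2245.
P₀ = g₀ e^(−E₀/kT) / Z = 3.0000/3.2245 = 0.930.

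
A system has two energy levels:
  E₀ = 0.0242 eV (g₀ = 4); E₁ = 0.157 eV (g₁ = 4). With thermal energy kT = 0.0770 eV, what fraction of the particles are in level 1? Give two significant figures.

Eᵢ/kT = 0.3143, 2.039.
Z = Σ gᵢe^(−Eᵢ/kT) = 4·e^(−0.3143) + 4·e^(−2.039) = 2.921 + 0.5206 = 3.442.
P₁ = g₁ e^(−E₁/kT) / Z = 0.5206/3.442 = 0.15.

0.15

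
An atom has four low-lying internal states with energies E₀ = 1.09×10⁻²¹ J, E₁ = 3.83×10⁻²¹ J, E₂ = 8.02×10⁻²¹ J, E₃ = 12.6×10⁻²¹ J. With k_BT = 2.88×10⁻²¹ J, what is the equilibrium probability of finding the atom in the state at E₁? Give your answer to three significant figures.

Eᵢ/kT = 0.37847, 1.3299, 2.7847, 4.3750.
Z = Σ e^(−Eᵢ/kT) = e^(−0.37847) + e^(−1.3299) + e^(−2.7847) + e^(−4.3750) = 0.68491 + 0.26450 + 0.061748 + 0.012588 = 1.0237.
P₁ = e^(−E₁/kT) / Z = 0.26450/1.0237 = 0.258.

0.258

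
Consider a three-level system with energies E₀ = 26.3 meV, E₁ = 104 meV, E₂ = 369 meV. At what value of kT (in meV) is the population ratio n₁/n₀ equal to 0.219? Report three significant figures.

51.2 meV

n₁/n₀ = exp[−(E₁−E₀)/kT] = 0.219.
⇒ (E₁−E₀)/kT = ln(1/0.219) = ln(4.5662) = 1.5187.
kT = 77.7 meV / 1.5187 = 51.2 meV.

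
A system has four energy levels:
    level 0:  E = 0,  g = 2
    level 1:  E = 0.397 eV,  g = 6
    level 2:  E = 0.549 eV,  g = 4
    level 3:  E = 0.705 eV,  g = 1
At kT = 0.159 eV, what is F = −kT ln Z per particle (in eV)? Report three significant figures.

-0.154 eV

Eᵢ/kT = 0, 2.4969, 3.4528, 4.4340.
Z = Σ gᵢe^(−Eᵢ/kT) = 2·e^(−0) + 6·e^(−2.4969) + 4·e^(−3.4528) + 1·e^(−4.4340) = 2.0000 + 0.49404 + 0.12663 + 0.011867 = 2.6325.
F = −kT ln Z = −0.159 × ln(2.6325) = −0.159 × 0.96793 = -0.154 eV.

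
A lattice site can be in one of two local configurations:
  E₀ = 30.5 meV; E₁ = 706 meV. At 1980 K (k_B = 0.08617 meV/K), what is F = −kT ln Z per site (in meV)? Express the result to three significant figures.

k_BT = 0.08617 × 1980 K = 170.62 meV.
Eᵢ/kT = 0.17876, 4.1379.
Z = Σ e^(−Eᵢ/kT) = e^(−0.17876) + e^(−4.1379) = 0.83631 + 0.015956 = 0.85227.
F = −kT ln Z = −170.62 × ln(0.85227) = −170.62 × -0.15985 = 27.3 meV.

27.3 meV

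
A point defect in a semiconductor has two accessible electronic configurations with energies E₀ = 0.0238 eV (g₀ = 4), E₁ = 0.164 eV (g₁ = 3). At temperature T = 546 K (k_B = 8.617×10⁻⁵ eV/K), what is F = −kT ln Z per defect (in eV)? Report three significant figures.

-0.0432 eV

k_BT = 8.617×10⁻⁵ × 546 K = 0.047049 eV.
Eᵢ/kT = 0.50586, 3.4857.
Z = Σ gᵢe^(−Eᵢ/kT) = 4·e^(−0.50586) + 3·e^(−3.4857) = 2.4119 + 0.091897 = 2.5038.
F = −kT ln Z = −0.047049 × ln(2.5038) = −0.047049 × 0.91781 = -0.0432 eV.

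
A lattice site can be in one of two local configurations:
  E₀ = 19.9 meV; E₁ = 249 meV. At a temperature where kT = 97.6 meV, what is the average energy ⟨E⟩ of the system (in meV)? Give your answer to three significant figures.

39.9 meV

Eᵢ/kT = 0.20389, 2.5512.
Z = Σ e^(−Eᵢ/kT) = e^(−0.20389) + e^(−2.5512) = 0.81555 + 0.077988 = 0.89354.
⟨E⟩ = Σ Eᵢ e^(−Eᵢ/kT) / Z = (19.9·0.81555 + 249·0.077988) / 0.89354 = 39.9 meV.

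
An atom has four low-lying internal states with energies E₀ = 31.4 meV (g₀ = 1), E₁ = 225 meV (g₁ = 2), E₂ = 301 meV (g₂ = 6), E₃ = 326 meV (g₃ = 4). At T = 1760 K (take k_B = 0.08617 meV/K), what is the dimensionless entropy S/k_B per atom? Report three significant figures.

2.30

k_BT = 0.08617 × 1760 K = 151.66 meV.
Eᵢ/kT = 0.20704, 1.4836, 1.9847, 2.1495.
Z = Σ gᵢe^(−Eᵢ/kT) = 1·e^(−0.20704) + 2·e^(−1.4836) + 6·e^(−1.9847) + 4·e^(−2.1495) = 0.81299 + 0.45364 + 0.82453 + 0.46617 = 2.5573.
⟨E⟩ = Σ EᵢPᵢ = 206.37 meV.
S/k_B = ln Z + ⟨E⟩/kT = ln(2.5573) + 206.37/151.66 = 0.93895 + 1.3607 = 2.30.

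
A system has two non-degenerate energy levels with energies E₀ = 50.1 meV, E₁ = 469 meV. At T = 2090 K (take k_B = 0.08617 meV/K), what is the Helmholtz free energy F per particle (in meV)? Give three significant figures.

k_BT = 0.08617 × 2090 K = 180.10 meV.
Eᵢ/kT = 0.27818, 2.6041.
Z = Σ e^(−Eᵢ/kT) = e^(−0.27818) + e^(−2.6041) = 0.75716 + 0.073970 = 0.83113.
F = −kT ln Z = −180.10 × ln(0.83113) = −180.10 × -0.18497 = 33.3 meV.

33.3 meV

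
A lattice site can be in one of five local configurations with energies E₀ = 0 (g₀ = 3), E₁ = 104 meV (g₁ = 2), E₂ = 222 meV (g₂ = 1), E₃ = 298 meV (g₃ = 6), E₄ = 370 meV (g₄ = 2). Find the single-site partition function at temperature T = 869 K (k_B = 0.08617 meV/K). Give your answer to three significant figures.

Z = 3.68

k_BT = 0.08617 × 869 K = 74.882 meV.
Eᵢ/kT = 0, 1.3889, 2.9647, 3.9796, 4.9411.
Z = Σ gᵢe^(−Eᵢ/kT) = 3·e^(−0) + 2·e^(−1.3889) + 1·e^(−2.9647) + 6·e^(−3.9796) + 2·e^(−4.9411) = 3.0000 + 0.49870 + 0.051576 + 0.11216 + 0.014293 = 3.6767.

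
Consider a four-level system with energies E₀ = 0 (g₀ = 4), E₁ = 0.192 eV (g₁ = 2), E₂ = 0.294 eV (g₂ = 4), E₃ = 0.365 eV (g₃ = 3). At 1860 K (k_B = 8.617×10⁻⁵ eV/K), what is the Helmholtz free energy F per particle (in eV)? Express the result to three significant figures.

k_BT = 8.617×10⁻⁵ × 1860 K = 0.16028 eV.
Eᵢ/kT = 0, 1.1979, 1.8343, 2.2773.
Z = Σ gᵢe^(−Eᵢ/kT) = 4·e^(−0) + 2·e^(−1.1979) + 4·e^(−1.8343) + 3·e^(−2.2773) = 4.0000 + 0.60365 + 0.63890 + 0.30768 = 5.5502.
F = −kT ln Z = −0.16028 × ln(5.5502) = −0.16028 × 1.7138 = -0.275 eV.

-0.275 eV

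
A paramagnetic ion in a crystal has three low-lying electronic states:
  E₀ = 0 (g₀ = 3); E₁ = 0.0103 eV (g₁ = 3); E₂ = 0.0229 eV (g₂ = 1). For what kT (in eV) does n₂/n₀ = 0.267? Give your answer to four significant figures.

0.1032 eV

n₂/n₀ = (g₂/g₀) exp[−(E₂−E₀)/kT] = 0.267.
⇒ (E₂−E₀)/kT = ln((1/3)/0.267) = ln(1.24844) = 0.221895.
kT = 0.0229 eV / 0.221895 = 0.1032 eV.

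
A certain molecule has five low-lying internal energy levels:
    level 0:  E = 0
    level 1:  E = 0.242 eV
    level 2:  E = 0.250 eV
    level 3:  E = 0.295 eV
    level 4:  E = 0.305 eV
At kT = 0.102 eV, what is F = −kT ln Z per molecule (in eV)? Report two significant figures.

-0.026 eV

Eᵢ/kT = 0, 2.373, 2.451, 2.892, 2.990.
Z = Σ e^(−Eᵢ/kT) = e^(−0) + e^(−2.373) + e^(−2.451) + e^(−2.892) + e^(−2.990) = 1.000 + 0.09320 + 0.08621 + 0.05547 + 0.05029 = 1.285.
F = −kT ln Z = −0.102 × ln(1.285) = −0.102 × 0.2508 = -0.026 eV.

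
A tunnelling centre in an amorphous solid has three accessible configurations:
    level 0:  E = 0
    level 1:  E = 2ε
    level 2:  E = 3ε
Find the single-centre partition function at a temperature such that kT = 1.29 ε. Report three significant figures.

Eᵢ/kT = 0, 1.5504, 2.3256.
Z = Σ e^(−Eᵢ/kT) = e^(−0) + e^(−1.5504) + e^(−2.3256) = 1.0000 + 0.21216 + 0.097725 = 1.3099.

Z = 1.31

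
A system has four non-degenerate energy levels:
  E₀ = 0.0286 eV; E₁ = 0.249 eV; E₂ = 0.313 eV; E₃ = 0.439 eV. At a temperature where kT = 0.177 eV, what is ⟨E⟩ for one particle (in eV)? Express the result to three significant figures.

0.130 eV

Eᵢ/kT = 0.16158, 1.4068, 1.7684, 2.4802.
Z = Σ e^(−Eᵢ/kT) = e^(−0.16158) + e^(−1.4068) + e^(−1.7684) + e^(−2.4802) = 0.85080 + 0.24493 + 0.17061 + 0.083726 = 1.3501.
⟨E⟩ = Σ Eᵢ e^(−Eᵢ/kT) / Z = (0.0286·0.85080 + 0.249·0.24493 + 0.313·0.17061 + 0.439·0.083726) / 1.3501 = 0.130 eV.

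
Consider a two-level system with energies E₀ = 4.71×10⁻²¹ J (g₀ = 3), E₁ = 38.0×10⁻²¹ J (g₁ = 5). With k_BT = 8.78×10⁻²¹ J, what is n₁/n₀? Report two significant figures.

0.038

n₁/n₀ = (g₁/g₀) exp[−(E₁−E₀)/kT] = (5/3) × exp(−(33.29 ×10⁻²¹ J)/(8.78 ×10⁻²¹ J)) = (5/3) × exp(-3.792) = 0.038.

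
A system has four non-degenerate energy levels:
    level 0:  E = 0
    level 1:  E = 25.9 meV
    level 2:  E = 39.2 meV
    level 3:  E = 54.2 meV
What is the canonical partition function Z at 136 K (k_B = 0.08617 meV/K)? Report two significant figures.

Z = 1.2

k_BT = 0.08617 × 136 K = 11.72 meV.
Eᵢ/kT = 0, 2.210, 3.345, 4.625.
Z = Σ e^(−Eᵢ/kT) = e^(−0) + e^(−2.210) + e^(−3.345) + e^(−4.625) = 1.000 + 0.1097 + 0.03526 + 0.009804 = 1.155.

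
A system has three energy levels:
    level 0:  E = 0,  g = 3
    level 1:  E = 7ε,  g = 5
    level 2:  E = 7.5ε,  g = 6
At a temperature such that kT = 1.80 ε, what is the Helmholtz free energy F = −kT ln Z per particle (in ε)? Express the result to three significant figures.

Eᵢ/kT = 0, 3.8889, 4.1667.
Z = Σ gᵢe^(−Eᵢ/kT) = 3·e^(−0) + 5·e^(−3.8889) + 6·e^(−4.1667) = 3.0000 + 0.10234 + 0.093020 = 3.1954.
F = −kT ln Z = −1.80 × ln(3.1954) = −1.80 × 1.1617 = -2.09 ε.

-2.09 ε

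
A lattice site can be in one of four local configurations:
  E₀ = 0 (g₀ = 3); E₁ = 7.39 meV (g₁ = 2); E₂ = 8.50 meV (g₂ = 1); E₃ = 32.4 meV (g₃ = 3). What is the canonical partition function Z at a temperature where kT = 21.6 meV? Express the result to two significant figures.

Z = 5.8

Eᵢ/kT = 0, 0.3421, 0.3935, 1.500.
Z = Σ gᵢe^(−Eᵢ/kT) = 3·e^(−0) + 2·e^(−0.3421) + 1·e^(−0.3935) + 3·e^(−1.500) = 3.000 + 1.421 + 0.6747 + 0.6694 = 5.765.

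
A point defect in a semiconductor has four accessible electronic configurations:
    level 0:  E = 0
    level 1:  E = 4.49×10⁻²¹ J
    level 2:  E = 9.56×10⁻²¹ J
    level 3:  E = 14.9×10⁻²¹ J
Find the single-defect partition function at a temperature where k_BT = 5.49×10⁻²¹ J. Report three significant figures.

Eᵢ/kT = 0, 0.81785, 1.7413, 2.7140.
Z = Σ e^(−Eᵢ/kT) = e^(−0) + e^(−0.81785) + e^(−1.7413) + e^(−2.7140) = 1.0000 + 0.44138 + 0.17529 + 0.066271 = 1.6829.

Z = 1.68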